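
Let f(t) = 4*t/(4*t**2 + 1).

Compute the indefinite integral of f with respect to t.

f matches the chain-rule pattern g'(h)*h' with inner function h(t) = 2*t**2 + 1/2; substituting u = h(t) collapses the integral.
Check: d/dt[log(2*t**2 + 1/2)/2] = 4*t/(4*t**2 + 1) = f(t).

F(t) = log(2*t**2 + 1/2)/2 + C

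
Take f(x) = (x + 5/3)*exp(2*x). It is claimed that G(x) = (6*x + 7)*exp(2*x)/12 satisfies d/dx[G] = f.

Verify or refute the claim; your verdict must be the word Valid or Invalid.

d/dx[G] = x*exp(2*x) + 5*exp(2*x)/3
This equals f(x) exactly, so the claim holds.

Valid. The derivative of G reproduces f.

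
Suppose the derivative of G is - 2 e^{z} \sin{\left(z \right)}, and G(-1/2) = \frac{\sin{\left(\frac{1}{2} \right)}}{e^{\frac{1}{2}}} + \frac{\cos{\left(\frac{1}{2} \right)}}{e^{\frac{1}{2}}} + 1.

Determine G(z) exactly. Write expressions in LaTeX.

The proposed G(z) is checked by its d/dz: the result must match the given G'(z).
A general antiderivative is - e^{z} \sin{\left(z \right)} + e^{z} \cos{\left(z \right)} + C.
The condition gives C = \frac{\sin{\left(\frac{1}{2} \right)}}{e^{\frac{1}{2}}} + \frac{\cos{\left(\frac{1}{2} \right)}}{e^{\frac{1}{2}}} + 1 - (\frac{\sin{\left(\frac{1}{2} \right)}}{e^{\frac{1}{2}}} + \frac{\cos{\left(\frac{1}{2} \right)}}{e^{\frac{1}{2}}}) = 1.
So G(z) = - e^{z} \sin{\left(z \right)} + e^{z} \cos{\left(z \right)} + 1.
Check: d/dz[- e^{z} \sin{\left(z \right)} + e^{z} \cos{\left(z \right)} + 1] = - 2 e^{z} \sin{\left(z \right)} = G'(z).

G(z) = - e^{z} \sin{\left(z \right)} + e^{z} \cos{\left(z \right)} + 1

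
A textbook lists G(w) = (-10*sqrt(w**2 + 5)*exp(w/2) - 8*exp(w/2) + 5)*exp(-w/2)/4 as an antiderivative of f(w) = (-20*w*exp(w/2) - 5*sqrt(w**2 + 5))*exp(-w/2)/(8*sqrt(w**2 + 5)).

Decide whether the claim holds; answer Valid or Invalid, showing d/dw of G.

Valid: G'(w) = f(w).

d/dw[G] = (-20*w*exp(w/2) - 5*sqrt(w**2 + 5))*exp(-w/2)/(8*sqrt(w**2 + 5))
This equals f(w) exactly, so the claim holds.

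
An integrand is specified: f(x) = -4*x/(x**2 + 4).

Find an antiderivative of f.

An antiderivative is F(x) = -2*log(x**2/2 + 2).

f matches the chain-rule pattern g'(h)*h' with inner function h(x) = x**2/2 + 2; substituting u = h(x) collapses the integral.
Check: d/dx[-2*log(x**2/2 + 2)] = -4*x/(x**2 + 4) = f(x).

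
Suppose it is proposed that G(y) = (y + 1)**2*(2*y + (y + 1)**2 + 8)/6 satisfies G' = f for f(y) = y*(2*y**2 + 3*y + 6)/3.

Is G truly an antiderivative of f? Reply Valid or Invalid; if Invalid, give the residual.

d/dy[G] = 2*y**3/3 + 3*y**2 + 6*y + 11/3
d/dy[G] - f(y) = 2*y**2 + 4*y + 11/3 != 0.

Invalid: d/dy[G] - f = 2*y**2 + 4*y + 11/3, which is not 0.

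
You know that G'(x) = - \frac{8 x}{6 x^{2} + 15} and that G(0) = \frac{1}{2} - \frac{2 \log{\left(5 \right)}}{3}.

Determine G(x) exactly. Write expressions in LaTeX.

G'(x) matches the chain-rule pattern g'(h)*h' with inner function h(x) = 2 x^{2} + 5; substituting u = h(x) collapses the integral.
A general antiderivative is - \frac{2 \log{\left(2 x^{2} + 5 \right)}}{3} + C.
The condition gives C = \frac{1}{2} - \frac{2 \log{\left(5 \right)}}{3} - (- \frac{2 \log{\left(5 \right)}}{3}) = \frac{1}{2}.
So G(x) = \frac{1}{2} - \frac{2 \log{\left(2 x^{2} + 5 \right)}}{3}.
Check: d/dx[\frac{1}{2} - \frac{2 \log{\left(2 x^{2} + 5 \right)}}{3}] = - \frac{8 x}{6 x^{2} + 15} = G'(x).

G(x) = \frac{1}{2} - \frac{2 \log{\left(2 x^{2} + 5 \right)}}{3}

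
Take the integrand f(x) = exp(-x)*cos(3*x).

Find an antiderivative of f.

Check any antiderivative F(x) by computing F'(x) and comparing it with f(x).
Check: d/dx[3*exp(-x)*sin(3*x)/10 - exp(-x)*cos(3*x)/10] = exp(-x)*cos(3*x) = f(x).

An antiderivative is F(x) = 3*exp(-x)*sin(3*x)/10 - exp(-x)*cos(3*x)/10.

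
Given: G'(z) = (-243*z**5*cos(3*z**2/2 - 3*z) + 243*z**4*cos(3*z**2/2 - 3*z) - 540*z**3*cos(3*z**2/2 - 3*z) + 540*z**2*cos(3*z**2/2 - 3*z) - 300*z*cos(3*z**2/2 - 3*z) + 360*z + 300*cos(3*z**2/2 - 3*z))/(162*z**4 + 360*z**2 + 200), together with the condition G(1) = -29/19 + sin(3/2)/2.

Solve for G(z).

Recover the given G'(z) by differentiating a candidate G(z); any mismatch rules it out.
A general antiderivative is -sin(3*z**2/2 - 3*z)/2 - 5/(3*(3*z**2/2 + 5/3)) + C.
The condition gives C = -29/19 + sin(3/2)/2 - (-10/19 + sin(3/2)/2) = -1.
So G(z) = (-9*z**2*sin(3*z**2/2 - 3*z) - 18*z**2 - 10*sin(3*z**2/2 - 3*z) - 40)/(18*z**2 + 20).
Check: d/dz[(-9*z**2*sin(3*z**2/2 - 3*z) - 18*z**2 - 10*sin(3*z**2/2 - 3*z) - 40)/(18*z**2 + 20)] = (-243*z**5*cos(3*z**2/2 - 3*z) + 243*z**4*cos(3*z**2/2 - 3*z) - 540*z**3*cos(3*z**2/2 - 3*z) + 540*z**2*cos(3*z**2/2 - 3*z) - 300*z*cos(3*z**2/2 - 3*z) + 360*z + 300*cos(3*z**2/2 - 3*z))/(162*z**4 + 360*z**2 + 200) = G'(z).

G(z) = (-9*z**2*sin(3*z**2/2 - 3*z) - 18*z**2 - 10*sin(3*z**2/2 - 3*z) - 40)/(18*z**2 + 20)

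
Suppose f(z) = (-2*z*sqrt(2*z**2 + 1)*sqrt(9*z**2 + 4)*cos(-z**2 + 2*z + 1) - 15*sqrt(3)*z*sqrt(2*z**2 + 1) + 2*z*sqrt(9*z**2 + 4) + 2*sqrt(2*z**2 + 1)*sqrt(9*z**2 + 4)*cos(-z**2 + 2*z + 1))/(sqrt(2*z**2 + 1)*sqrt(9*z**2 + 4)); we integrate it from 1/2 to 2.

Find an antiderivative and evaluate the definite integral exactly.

An antiderivative F(z) passes only if d/dz[F] lands on f(z) exactly.
F(z) = sqrt(3)*(sqrt(3)*sqrt(2*z**2 + 1) - 5*sqrt(9*z**2 + 4) + sqrt(3)*sin(-z**2 + 2*z + 1))/3 is an antiderivative of f.
Check: d/dz[sqrt(3)*(sqrt(3)*sqrt(2*z**2 + 1) - 5*sqrt(9*z**2 + 4) + sqrt(3)*sin(-z**2 + 2*z + 1))/3] = (-2*z*sqrt(2*z**2 + 1)*sqrt(9*z**2 + 4)*cos(-z**2 + 2*z + 1) - 15*sqrt(3)*z*sqrt(2*z**2 + 1) + 2*z*sqrt(9*z**2 + 4) + 2*sqrt(2*z**2 + 1)*sqrt(9*z**2 + 4)*cos(-z**2 + 2*z + 1))/(sqrt(2*z**2 + 1)*sqrt(9*z**2 + 4)) = f(z).
F(2) = -10*sqrt(30)/3 + sin(1) + 3; F(1/2) = -25*sqrt(3)/6 + sin(7/4) + sqrt(6)/2.
Integral = F(2) - F(1/2) = -10*sqrt(30)/3 - sqrt(6)/2 - sin(7/4) + sin(1) + 3 + 25*sqrt(3)/6.

Antiderivative: F(z) = sqrt(3)*(sqrt(3)*sqrt(2*z**2 + 1) - 5*sqrt(9*z**2 + 4) + sqrt(3)*sin(-z**2 + 2*z + 1))/3; value = -10*sqrt(30)/3 - sqrt(6)/2 - sin(7/4) + sin(1) + 3 + 25*sqrt(3)/6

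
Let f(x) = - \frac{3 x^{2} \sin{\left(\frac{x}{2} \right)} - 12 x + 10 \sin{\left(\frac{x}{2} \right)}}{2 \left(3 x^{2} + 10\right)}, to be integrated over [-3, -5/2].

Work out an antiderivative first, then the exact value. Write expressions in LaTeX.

Differentiate the proposed F(x) back; it has to land on f(x) exactly.
F(x) = \log{\left(\frac{x^{2}}{2} + \frac{5}{3} \right)} + \cos{\left(\frac{x}{2} \right)} is an antiderivative of f.
Check: d/dx[\log{\left(\frac{x^{2}}{2} + \frac{5}{3} \right)} + \cos{\left(\frac{x}{2} \right)}] = \frac{- 3 x^{2} \sin{\left(\frac{x}{2} \right)} + 12 x - 10 \sin{\left(\frac{x}{2} \right)}}{6 x^{2} + 20}, which equals f(x).
F(-5/2) = \cos{\left(\frac{5}{4} \right)} + \log{\left(\frac{115}{24} \right)}; F(-3) = \cos{\left(\frac{3}{2} \right)} + \log{\left(\frac{37}{6} \right)}.
Integral = F(-5/2) - F(-3) = - \log{\left(\frac{37}{6} \right)} - \cos{\left(\frac{3}{2} \right)} + \cos{\left(\frac{5}{4} \right)} + \log{\left(\frac{115}{24} \right)}.

Antiderivative: F(x) = \log{\left(\frac{x^{2}}{2} + \frac{5}{3} \right)} + \cos{\left(\frac{x}{2} \right)}; value = - \log{\left(\frac{37}{6} \right)} - \cos{\left(\frac{3}{2} \right)} + \cos{\left(\frac{5}{4} \right)} + \log{\left(\frac{115}{24} \right)}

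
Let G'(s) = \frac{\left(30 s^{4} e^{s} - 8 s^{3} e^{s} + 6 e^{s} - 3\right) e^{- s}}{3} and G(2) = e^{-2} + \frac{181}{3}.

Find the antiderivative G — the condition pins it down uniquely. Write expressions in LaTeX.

Any candidate G(s) must reproduce the stated G'(s) exactly.
A general antiderivative is 2 s^{5} - \frac{2 s^{4}}{3} + 2 s + \frac{5}{2} + e^{- s} + C.
The condition gives C = e^{-2} + \frac{181}{3} - (e^{-2} + \frac{359}{6}) = \frac{1}{2}.
So G(s) = \frac{\left(6 s^{5} e^{s} - 2 s^{4} e^{s} + 6 s e^{s} + 9 e^{s} + 3\right) e^{- s}}{3}.
Check: d/ds[\frac{\left(6 s^{5} e^{s} - 2 s^{4} e^{s} + 6 s e^{s} + 9 e^{s} + 3\right) e^{- s}}{3}] = \frac{\left(30 s^{4} e^{s} - 8 s^{3} e^{s} + 6 e^{s} - 3\right) e^{- s}}{3} = G'(s).

G(s) = \frac{\left(6 s^{5} e^{s} - 2 s^{4} e^{s} + 6 s e^{s} + 9 e^{s} + 3\right) e^{- s}}{3}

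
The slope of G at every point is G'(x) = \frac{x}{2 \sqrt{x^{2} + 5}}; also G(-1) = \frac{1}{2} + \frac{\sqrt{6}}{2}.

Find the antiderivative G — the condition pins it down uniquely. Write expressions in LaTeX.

G(x) = \frac{\sqrt{x^{2} + 5} + 1}{2}

The substitution u = x^{2} + 5 works: G'(x) is exactly (dG/du)*(du/dx) for that inner function.
A general antiderivative is \frac{\sqrt{x^{2} + 5}}{2} + C.
The condition gives C = \frac{1}{2} + \frac{\sqrt{6}}{2} - (\frac{\sqrt{6}}{2}) = \frac{1}{2}.
So G(x) = \frac{\sqrt{x^{2} + 5} + 1}{2}.
Check: d/dx[\frac{\sqrt{x^{2} + 5} + 1}{2}] = \frac{x}{2 \sqrt{x^{2} + 5}} = G'(x).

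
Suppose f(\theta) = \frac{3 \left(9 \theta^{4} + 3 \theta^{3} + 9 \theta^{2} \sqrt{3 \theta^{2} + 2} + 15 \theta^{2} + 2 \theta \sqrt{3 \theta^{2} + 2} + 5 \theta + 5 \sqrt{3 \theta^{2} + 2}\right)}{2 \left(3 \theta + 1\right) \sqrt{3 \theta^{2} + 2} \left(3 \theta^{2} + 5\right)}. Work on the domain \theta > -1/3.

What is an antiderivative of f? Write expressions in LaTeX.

An antiderivative is F(\theta) = \frac{\sqrt{3 \theta^{2} + 2}}{2} + \frac{\log{\left(3 \theta + 1 \right)}}{2} + \frac{\log{\left(\frac{3 \theta^{2}}{2} + \frac{5}{2} \right)}}{2}.

Since d/d\theta undoes antidifferentiation here, F'(\theta) = f(\theta) is required of F(\theta).
Check: d/d\theta[\frac{\sqrt{3 \theta^{2} + 2}}{2} + \frac{\log{\left(3 \theta + 1 \right)}}{2} + \frac{\log{\left(\frac{3 \theta^{2}}{2} + \frac{5}{2} \right)}}{2}] = \frac{27 \theta^{4} + 9 \theta^{3} + 27 \theta^{2} \sqrt{3 \theta^{2} + 2} + 45 \theta^{2} + 6 \theta \sqrt{3 \theta^{2} + 2} + 15 \theta + 15 \sqrt{3 \theta^{2} + 2}}{18 \theta^{3} \sqrt{3 \theta^{2} + 2} + 6 \theta^{2} \sqrt{3 \theta^{2} + 2} + 30 \theta \sqrt{3 \theta^{2} + 2} + 10 \sqrt{3 \theta^{2} + 2}}, which equals f(\theta).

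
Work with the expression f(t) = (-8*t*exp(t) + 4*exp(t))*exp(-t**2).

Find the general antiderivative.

f matches the chain-rule pattern g'(h)*h' with inner function h(t) = -t**2 + t; substituting u = h(t) collapses the integral.
Check: d/dt[4*exp(t)*exp(-t**2)] = (-8*t*exp(t) + 4*exp(t))*exp(-t**2) = f(t).

F(t) = 4*exp(t)*exp(-t**2) + C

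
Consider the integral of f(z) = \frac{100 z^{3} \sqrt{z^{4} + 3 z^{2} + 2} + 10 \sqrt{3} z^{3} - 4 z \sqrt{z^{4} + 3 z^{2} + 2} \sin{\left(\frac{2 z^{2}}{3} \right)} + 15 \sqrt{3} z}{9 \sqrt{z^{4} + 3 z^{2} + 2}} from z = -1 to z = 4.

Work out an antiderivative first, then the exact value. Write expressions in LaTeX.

Antiderivative: F(z) = \frac{25 z^{4} + 5 \sqrt{3} \sqrt{z^{4} + 3 z^{2} + 2} + 3 \cos{\left(\frac{2 z^{2}}{3} \right)}}{9}; value = - \frac{5 \sqrt{2}}{3} - \frac{\cos{\left(\frac{2}{3} \right)}}{3} + \frac{\cos{\left(\frac{32}{3} \right)}}{3} + \frac{5 \sqrt{102}}{3} + \frac{2125}{3}

Check any antiderivative F(z) by computing F'(z) and comparing it with f(z).
F(z) = \frac{25 z^{4} + 5 \sqrt{3} \sqrt{z^{4} + 3 z^{2} + 2} + 3 \cos{\left(\frac{2 z^{2}}{3} \right)}}{9} is an antiderivative of f.
Check: d/dz[\frac{25 z^{4} + 5 \sqrt{3} \sqrt{z^{4} + 3 z^{2} + 2} + 3 \cos{\left(\frac{2 z^{2}}{3} \right)}}{9}] = \frac{100 z^{3} \sqrt{z^{4} + 3 z^{2} + 2} + 10 \sqrt{3} z^{3} - 4 z \sqrt{z^{4} + 3 z^{2} + 2} \sin{\left(\frac{2 z^{2}}{3} \right)} + 15 \sqrt{3} z}{9 \sqrt{z^{4} + 3 z^{2} + 2}} = f(z).
F(4) = \frac{\cos{\left(\frac{32}{3} \right)}}{3} + \frac{5 \sqrt{102}}{3} + \frac{6400}{9}; F(-1) = \frac{\cos{\left(\frac{2}{3} \right)}}{3} + \frac{5 \sqrt{2}}{3} + \frac{25}{9}.
Integral = F(4) - F(-1) = - \frac{5 \sqrt{2}}{3} - \frac{\cos{\left(\frac{2}{3} \right)}}{3} + \frac{\cos{\left(\frac{32}{3} \right)}}{3} + \frac{5 \sqrt{102}}{3} + \frac{2125}{3}.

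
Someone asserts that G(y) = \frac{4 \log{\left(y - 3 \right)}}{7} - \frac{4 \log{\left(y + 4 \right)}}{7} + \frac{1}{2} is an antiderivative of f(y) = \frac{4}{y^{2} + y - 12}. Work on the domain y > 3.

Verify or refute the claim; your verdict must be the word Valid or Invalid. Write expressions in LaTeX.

d/dy[G] = \frac{4}{y^{2} + y - 12}
This equals f(y) exactly, so the claim holds.

Valid - the claim checks out under differentiation.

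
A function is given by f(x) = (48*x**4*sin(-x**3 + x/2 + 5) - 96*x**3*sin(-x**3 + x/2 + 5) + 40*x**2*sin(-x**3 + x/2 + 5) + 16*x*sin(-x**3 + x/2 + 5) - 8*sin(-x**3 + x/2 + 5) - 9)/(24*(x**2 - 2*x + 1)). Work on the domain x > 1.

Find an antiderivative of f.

For F(x) to be correct the identity F'(x) - f(x) = 0 must hold.
Check: d/dx[2*cos(-x**3 + x/2 + 5)/3 + 3/(4*(2*x - 2))] = (48*x**4*sin(-x**3 + x/2 + 5) - 96*x**3*sin(-x**3 + x/2 + 5) + 40*x**2*sin(-x**3 + x/2 + 5) + 16*x*sin(-x**3 + x/2 + 5) - 8*sin(-x**3 + x/2 + 5) - 9)/(24*x**2 - 48*x + 24), which equals f(x).

An antiderivative is F(x) = 2*cos(-x**3 + x/2 + 5)/3 + 3/(4*(2*x - 2)).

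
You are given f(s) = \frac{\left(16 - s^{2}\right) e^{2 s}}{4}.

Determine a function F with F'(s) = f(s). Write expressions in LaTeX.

An antiderivative is F(s) = \frac{\left(- 2 s^{2} + 2 s + 31\right) e^{2 s}}{16}.

f has the shape u'v + uv' for u = - \frac{s^{2}}{8} + \frac{s}{8} + \frac{31}{16} and v = e^{2 s} — it is the derivative of the product u*v.
Check: d/ds[\frac{\left(- 2 s^{2} + 2 s + 31\right) e^{2 s}}{16}] = - \frac{s^{2} e^{2 s}}{4} + 4 e^{2 s}, which equals f(s).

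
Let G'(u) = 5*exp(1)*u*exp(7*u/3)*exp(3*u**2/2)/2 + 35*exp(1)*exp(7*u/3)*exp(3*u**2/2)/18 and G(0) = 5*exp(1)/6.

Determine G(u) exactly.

Recognize the product-rule pattern: G'(u) = v'r + vr' with v = 5*exp(3*u)/6, r = exp(3*u**2/2 - 2*u/3 + 1), so integration by parts undoes it.
A general antiderivative is 5*exp(3*u)*exp(3*u**2/2 - 2*u/3 + 1)/6 + C.
The condition gives C = 5*exp(1)/6 - (5*exp(1)/6) = 0.
So G(u) = 5*exp(1)*exp(7*u/3)*exp(3*u**2/2)/6.
Check: d/du[5*exp(1)*exp(7*u/3)*exp(3*u**2/2)/6] = 5*exp(1)*u*exp(7*u/3)*exp(3*u**2/2)/2 + 35*exp(1)*exp(7*u/3)*exp(3*u**2/2)/18 = G'(u).

G(u) = 5*exp(1)*exp(7*u/3)*exp(3*u**2/2)/6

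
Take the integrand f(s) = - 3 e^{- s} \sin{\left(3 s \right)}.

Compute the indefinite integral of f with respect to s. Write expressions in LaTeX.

An antiderivative F(s) passes only if d/ds[F] lands on f(s) exactly.
Check: d/ds[\frac{3 e^{- s} \sin{\left(3 s \right)}}{10} + \frac{9 e^{- s} \cos{\left(3 s \right)}}{10}] = - 3 e^{- s} \sin{\left(3 s \right)} = f(s).

F(s) = \frac{3 e^{- s} \sin{\left(3 s \right)}}{10} + \frac{9 e^{- s} \cos{\left(3 s \right)}}{10} + C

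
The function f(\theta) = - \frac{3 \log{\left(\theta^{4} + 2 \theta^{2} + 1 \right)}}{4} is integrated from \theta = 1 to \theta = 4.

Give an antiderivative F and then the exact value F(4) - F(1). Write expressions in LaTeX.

Whatever form F(\theta) takes, F'(\theta) = f(\theta) is non-negotiable.
F(\theta) = \frac{3 \left(- \theta \log{\left(\theta^{4} + 2 \theta^{2} + 1 \right)} + 4 \theta - 4 \operatorname{atan}{\left(\theta \right)}\right)}{4} is an antiderivative of f.
Check: d/d\theta[\frac{3 \left(- \theta \log{\left(\theta^{4} + 2 \theta^{2} + 1 \right)} + 4 \theta - 4 \operatorname{atan}{\left(\theta \right)}\right)}{4}] = - \frac{3 \log{\left(\theta^{4} + 2 \theta^{2} + 1 \right)}}{4} = f(\theta).
F(4) = - 3 \log{\left(289 \right)} - 3 \operatorname{atan}{\left(4 \right)} + 12; F(1) = - \frac{3 \pi}{4} - \frac{3 \log{\left(4 \right)}}{4} + 3.
Integral = F(4) - F(1) = - 3 \log{\left(289 \right)} - 3 \operatorname{atan}{\left(4 \right)} + \frac{3 \log{\left(4 \right)}}{4} + \frac{3 \pi}{4} + 9.

Antiderivative: F(\theta) = \frac{3 \left(- \theta \log{\left(\theta^{4} + 2 \theta^{2} + 1 \right)} + 4 \theta - 4 \operatorname{atan}{\left(\theta \right)}\right)}{4}; value = - 3 \log{\left(289 \right)} - 3 \operatorname{atan}{\left(4 \right)} + \frac{3 \log{\left(4 \right)}}{4} + \frac{3 \pi}{4} + 9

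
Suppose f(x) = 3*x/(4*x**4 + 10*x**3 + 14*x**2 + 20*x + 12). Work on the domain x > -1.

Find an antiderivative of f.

Factor the denominator (2*(x + 1)*(2*x + 3)*(x**2 + 2)) and decompose: f = -(x - 10)/(34*(x**2 + 2)) + 18/(17*(2*x + 3)) - 1/(2*(x + 1)); each piece integrates to a log, atan, or power term.
Check: d/dx[-log(x + 1)/2 + 9*log(x + 3/2)/17 - log(x**2 + 2)/68 + 5*sqrt(2)*atan(sqrt(2)*x/2)/34] = 3*x/(4*x**4 + 10*x**3 + 14*x**2 + 20*x + 12) = f(x).

An antiderivative is F(x) = -log(x + 1)/2 + 9*log(x + 3/2)/17 - log(x**2 + 2)/68 + 5*sqrt(2)*atan(sqrt(2)*x/2)/34.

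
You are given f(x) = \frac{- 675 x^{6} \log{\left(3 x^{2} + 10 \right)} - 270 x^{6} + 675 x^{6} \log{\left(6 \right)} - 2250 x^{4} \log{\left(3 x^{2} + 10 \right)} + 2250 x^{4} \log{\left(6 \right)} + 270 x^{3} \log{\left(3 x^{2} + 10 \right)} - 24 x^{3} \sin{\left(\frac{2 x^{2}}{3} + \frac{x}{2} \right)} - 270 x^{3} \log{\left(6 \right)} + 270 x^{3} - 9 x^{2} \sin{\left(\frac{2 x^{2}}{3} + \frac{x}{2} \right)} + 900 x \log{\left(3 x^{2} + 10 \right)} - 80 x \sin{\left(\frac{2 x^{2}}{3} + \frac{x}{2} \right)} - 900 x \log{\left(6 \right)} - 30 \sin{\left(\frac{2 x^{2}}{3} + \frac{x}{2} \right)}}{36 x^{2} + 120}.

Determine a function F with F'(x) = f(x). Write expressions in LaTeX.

An antiderivative is F(x) = - \frac{5 \left(3 x^{5} - 3 x^{2}\right) \log{\left(\frac{x^{2}}{2} + \frac{5}{3} \right)}}{4} + \frac{\cos{\left(\frac{2 x^{2}}{3} + \frac{x}{2} \right)}}{2}.

A first test for any F(x): its x-derivative must equal f(x) identically.
Check: d/dx[- \frac{5 \left(3 x^{5} - 3 x^{2}\right) \log{\left(\frac{x^{2}}{2} + \frac{5}{3} \right)}}{4} + \frac{\cos{\left(\frac{2 x^{2}}{3} + \frac{x}{2} \right)}}{2}] = \frac{- 675 x^{6} \log{\left(3 x^{2} + 10 \right)} - 270 x^{6} + 675 x^{6} \log{\left(6 \right)} - 2250 x^{4} \log{\left(3 x^{2} + 10 \right)} + 2250 x^{4} \log{\left(6 \right)} + 270 x^{3} \log{\left(3 x^{2} + 10 \right)} - 24 x^{3} \sin{\left(\frac{2 x^{2}}{3} + \frac{x}{2} \right)} - 270 x^{3} \log{\left(6 \right)} + 270 x^{3} - 9 x^{2} \sin{\left(\frac{2 x^{2}}{3} + \frac{x}{2} \right)} + 900 x \log{\left(3 x^{2} + 10 \right)} - 80 x \sin{\left(\frac{2 x^{2}}{3} + \frac{x}{2} \right)} - 900 x \log{\left(6 \right)} - 30 \sin{\left(\frac{2 x^{2}}{3} + \frac{x}{2} \right)}}{36 x^{2} + 120} = f(x).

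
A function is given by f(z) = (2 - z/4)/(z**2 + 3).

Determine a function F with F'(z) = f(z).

An antiderivative F(z) passes only if d/dz[F] lands on f(z) exactly.
Check: d/dz[(-3*log(z**2 + 3) + 16*sqrt(3)*atan(sqrt(3)*z/3))/24] = (8 - z)/(4*z**2 + 12), which equals f(z).

An antiderivative is F(z) = (-3*log(z**2 + 3) + 16*sqrt(3)*atan(sqrt(3)*z/3))/24.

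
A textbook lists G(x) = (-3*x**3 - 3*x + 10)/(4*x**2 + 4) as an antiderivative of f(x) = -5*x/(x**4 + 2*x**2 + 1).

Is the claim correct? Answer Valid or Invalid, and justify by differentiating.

d/dx[G] = (-3*x**4 - 6*x**2 - 20*x - 3)/(4*x**4 + 8*x**2 + 4)
d/dx[G] - f(x) = -3/4 != 0.

Invalid: d/dx[G] - f = -3/4, which is not 0.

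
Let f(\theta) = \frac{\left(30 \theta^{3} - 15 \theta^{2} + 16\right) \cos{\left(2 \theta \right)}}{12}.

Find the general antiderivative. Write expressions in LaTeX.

Recover f(\theta) by differentiating a candidate F(\theta); any mismatch rules it out.
Check: d/d\theta[\frac{60 \theta^{3} \sin{\left(2 \theta \right)} - 30 \theta^{2} \sin{\left(2 \theta \right)} + 90 \theta^{2} \cos{\left(2 \theta \right)} - 90 \theta \sin{\left(2 \theta \right)} - 30 \theta \cos{\left(2 \theta \right)} + 47 \sin{\left(2 \theta \right)} - 45 \cos{\left(2 \theta \right)}}{48}] = \frac{5 \theta^{3} \cos{\left(2 \theta \right)}}{2} - \frac{5 \theta^{2} \cos{\left(2 \theta \right)}}{4} + \frac{4 \cos{\left(2 \theta \right)}}{3}, which equals f(\theta).

F(\theta) = \frac{60 \theta^{3} \sin{\left(2 \theta \right)} - 30 \theta^{2} \sin{\left(2 \theta \right)} + 90 \theta^{2} \cos{\left(2 \theta \right)} - 90 \theta \sin{\left(2 \theta \right)} - 30 \theta \cos{\left(2 \theta \right)} + 47 \sin{\left(2 \theta \right)} - 45 \cos{\left(2 \theta \right)}}{48} + C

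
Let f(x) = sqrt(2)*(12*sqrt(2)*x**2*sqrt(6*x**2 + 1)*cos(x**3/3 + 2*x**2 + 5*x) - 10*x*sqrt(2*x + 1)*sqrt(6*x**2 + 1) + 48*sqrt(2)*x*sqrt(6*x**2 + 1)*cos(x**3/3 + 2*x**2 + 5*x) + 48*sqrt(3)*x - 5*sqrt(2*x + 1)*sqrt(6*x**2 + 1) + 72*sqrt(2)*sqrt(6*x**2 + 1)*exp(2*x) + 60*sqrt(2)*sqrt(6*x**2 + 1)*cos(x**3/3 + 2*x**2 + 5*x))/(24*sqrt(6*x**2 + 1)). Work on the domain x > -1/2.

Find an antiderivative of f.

An antiderivative F(x) passes only if d/dx[F] lands on f(x) exactly.
Check: d/dx[-(x + 1/2)**(5/2)/3 + sqrt(4*x**2 + 2/3) + 3*exp(2*x) + sin(x**3/3 + 2*x**2 + 5*x)] = sqrt(2)*(12*sqrt(2)*x**2*sqrt(6*x**2 + 1)*cos(x**3/3 + 2*x**2 + 5*x) - 10*x*sqrt(2*x + 1)*sqrt(6*x**2 + 1) + 48*sqrt(2)*x*sqrt(6*x**2 + 1)*cos(x**3/3 + 2*x**2 + 5*x) + 48*sqrt(3)*x - 5*sqrt(2*x + 1)*sqrt(6*x**2 + 1) + 72*sqrt(2)*sqrt(6*x**2 + 1)*exp(2*x) + 60*sqrt(2)*sqrt(6*x**2 + 1)*cos(x**3/3 + 2*x**2 + 5*x))/(24*sqrt(6*x**2 + 1)) = f(x).

An antiderivative is F(x) = -(x + 1/2)**(5/2)/3 + sqrt(4*x**2 + 2/3) + 3*exp(2*x) + sin(x**3/3 + 2*x**2 + 5*x).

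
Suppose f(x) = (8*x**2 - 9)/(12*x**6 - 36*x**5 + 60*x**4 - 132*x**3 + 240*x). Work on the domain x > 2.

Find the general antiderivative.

The denominator factors as 12*x*(x - 2)**2*(x + 1)*(x**2 + 5); partial fractions split f into directly integrable pieces: 49*(19*x - 25)/(29160*(x**2 + 5)) + 1/(648*(x + 1)) + 47/(11664*(x - 2)) + 23/(648*(x - 2)**2) - 3/(80*x).
Check: d/dx[(-2187*(x - 2)*log(x) + 235*(x - 2)*log(x - 2) + 90*(x - 2)*log(x + 1) + 931*(x - 2)*log(x**2 + 5) - 490*sqrt(5)*(x - 2)*atan(sqrt(5)*x/5) - 2070)/(58320*(x - 2))] = (8*x**2 - 9)/(12*x**6 - 36*x**5 + 60*x**4 - 132*x**3 + 240*x) = f(x).

F(x) = (-2187*(x - 2)*log(x) + 235*(x - 2)*log(x - 2) + 90*(x - 2)*log(x + 1) + 931*(x - 2)*log(x**2 + 5) - 490*sqrt(5)*(x - 2)*atan(sqrt(5)*x/5) - 2070)/(58320*(x - 2)) + C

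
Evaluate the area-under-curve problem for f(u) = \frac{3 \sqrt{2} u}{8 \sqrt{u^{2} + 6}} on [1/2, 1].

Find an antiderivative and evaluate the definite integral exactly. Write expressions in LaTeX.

Antiderivative: F(u) = \frac{3 \sqrt{2} \sqrt{u^{2} + 6}}{8}; value = - \frac{15 \sqrt{2}}{16} + \frac{3 \sqrt{14}}{8}

f matches the chain-rule pattern g'(h)*h' with inner function h(u) = \frac{u^{2}}{2} + 3; substituting w = h(u) collapses the integral.
F(u) = \frac{3 \sqrt{2} \sqrt{u^{2} + 6}}{8} is an antiderivative of f.
Check: d/du[\frac{3 \sqrt{2} \sqrt{u^{2} + 6}}{8}] = \frac{3 \sqrt{2} u}{8 \sqrt{u^{2} + 6}} = f(u).
F(1) = \frac{3 \sqrt{14}}{8}; F(1/2) = \frac{15 \sqrt{2}}{16}.
Integral = F(1) - F(1/2) = - \frac{15 \sqrt{2}}{16} + \frac{3 \sqrt{14}}{8}.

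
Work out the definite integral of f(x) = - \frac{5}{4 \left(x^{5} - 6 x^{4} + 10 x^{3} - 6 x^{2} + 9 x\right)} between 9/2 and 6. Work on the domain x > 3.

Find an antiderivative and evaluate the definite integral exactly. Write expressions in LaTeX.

Antiderivative: F(x) = - \frac{50 x \log{\left(x \right)} - 14 x \log{\left(x - 3 \right)} - 18 x \log{\left(x^{2} + 1 \right)} + 27 x \operatorname{atan}{\left(x \right)} - 150 \log{\left(x \right)} + 42 \log{\left(x - 3 \right)} + 54 \log{\left(x^{2} + 1 \right)} - 81 \operatorname{atan}{\left(x \right)} - 15}{360 \left(x - 3\right)}; value = - \frac{5 \log{\left(6 \right)}}{36} - \frac{\log{\left(\frac{85}{4} \right)}}{20} - \frac{3 \operatorname{atan}{\left(6 \right)}}{40} - \frac{7 \log{\left(\frac{3}{2} \right)}}{180} - \frac{1}{72} + \frac{7 \log{\left(3 \right)}}{180} + \frac{3 \operatorname{atan}{\left(\frac{9}{2} \right)}}{40} + \frac{\log{\left(37 \right)}}{20} + \frac{5 \log{\left(\frac{9}{2} \right)}}{36}

The denominator factors as 4 x \left(x - 3\right)^{2} \left(x^{2} + 1\right); partial fractions split f into directly integrable pieces: \frac{4 x - 3}{40 \left(x^{2} + 1\right)} + \frac{7}{180 \left(x - 3\right)} - \frac{1}{24 \left(x - 3\right)^{2}} - \frac{5}{36 x}.
F(x) = - \frac{50 x \log{\left(x \right)} - 14 x \log{\left(x - 3 \right)} - 18 x \log{\left(x^{2} + 1 \right)} + 27 x \operatorname{atan}{\left(x \right)} - 150 \log{\left(x \right)} + 42 \log{\left(x - 3 \right)} + 54 \log{\left(x^{2} + 1 \right)} - 81 \operatorname{atan}{\left(x \right)} - 15}{360 \left(x - 3\right)} is an antiderivative of f.
Check: d/dx[- \frac{50 x \log{\left(x \right)} - 14 x \log{\left(x - 3 \right)} - 18 x \log{\left(x^{2} + 1 \right)} + 27 x \operatorname{atan}{\left(x \right)} - 150 \log{\left(x \right)} + 42 \log{\left(x - 3 \right)} + 54 \log{\left(x^{2} + 1 \right)} - 81 \operatorname{atan}{\left(x \right)} - 15}{360 \left(x - 3\right)}] = - \frac{5}{4 x^{5} - 24 x^{4} + 40 x^{3} - 24 x^{2} + 36 x}, which equals f(x).
F(6) = - \frac{5 \log{\left(6 \right)}}{36} - \frac{3 \operatorname{atan}{\left(6 \right)}}{40} + \frac{1}{72} + \frac{7 \log{\left(3 \right)}}{180} + \frac{\log{\left(37 \right)}}{20}; F(9/2) = - \frac{5 \log{\left(\frac{9}{2} \right)}}{36} - \frac{3 \operatorname{atan}{\left(\frac{9}{2} \right)}}{40} + \frac{7 \log{\left(\frac{3}{2} \right)}}{180} + \frac{1}{36} + \frac{\log{\left(\frac{85}{4} \right)}}{20}.
Integral = F(6) - F(9/2) = - \frac{5 \log{\left(6 \right)}}{36} - \frac{\log{\left(\frac{85}{4} \right)}}{20} - \frac{3 \operatorname{atan}{\left(6 \right)}}{40} - \frac{7 \log{\left(\frac{3}{2} \right)}}{180} - \frac{1}{72} + \frac{7 \log{\left(3 \right)}}{180} + \frac{3 \operatorname{atan}{\left(\frac{9}{2} \right)}}{40} + \frac{\log{\left(37 \right)}}{20} + \frac{5 \log{\left(\frac{9}{2} \right)}}{36}.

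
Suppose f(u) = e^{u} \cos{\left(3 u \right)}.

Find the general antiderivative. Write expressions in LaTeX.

Since d/du undoes antidifferentiation here, F'(u) = f(u) is required of F(u).
Check: d/du[\frac{3 e^{u} \sin{\left(3 u \right)}}{10} + \frac{e^{u} \cos{\left(3 u \right)}}{10}] = e^{u} \cos{\left(3 u \right)} = f(u).

F(u) = \frac{3 e^{u} \sin{\left(3 u \right)}}{10} + \frac{e^{u} \cos{\left(3 u \right)}}{10} + C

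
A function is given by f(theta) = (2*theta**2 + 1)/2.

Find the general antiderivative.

A first test for any F(theta): its theta-derivative must equal f(theta) identically.
Check: d/dtheta[theta*(2*theta**2 + 3)/6] = theta**2 + 1/2, which equals f(theta).

F(theta) = theta*(2*theta**2 + 3)/6 + C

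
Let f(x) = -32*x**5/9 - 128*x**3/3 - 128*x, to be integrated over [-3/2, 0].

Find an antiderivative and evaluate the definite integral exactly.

Antiderivative: F(x) = 16*(-x**2 - 6)**3/27; value = 819/4

The substitution u = -2*x**2/3 - 4 works: f is exactly (dF/du)*(du/dx) for that inner function.
F(x) = 16*(-x**2 - 6)**3/27 is an antiderivative of f.
Check: d/dx[16*(-x**2 - 6)**3/27] = -32*x**5/9 - 128*x**3/3 - 128*x = f(x).
F(0) = -128; F(-3/2) = -1331/4.
Integral = F(0) - F(-3/2) = 819/4.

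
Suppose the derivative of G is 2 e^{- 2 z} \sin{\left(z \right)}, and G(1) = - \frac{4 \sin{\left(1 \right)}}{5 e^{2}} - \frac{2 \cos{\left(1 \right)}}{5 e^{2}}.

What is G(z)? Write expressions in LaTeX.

Whatever form G(z) takes, its d/dz must return the stated G'(z).
A general antiderivative is - \frac{4 e^{- 2 z} \sin{\left(z \right)}}{5} - \frac{2 e^{- 2 z} \cos{\left(z \right)}}{5} + C.
The condition gives C = - \frac{4 \sin{\left(1 \right)}}{5 e^{2}} - \frac{2 \cos{\left(1 \right)}}{5 e^{2}} - (- \frac{4 \sin{\left(1 \right)}}{5 e^{2}} - \frac{2 \cos{\left(1 \right)}}{5 e^{2}}) = 0.
So G(z) = - \frac{4 e^{- 2 z} \sin{\left(z \right)}}{5} - \frac{2 e^{- 2 z} \cos{\left(z \right)}}{5}.
Check: d/dz[- \frac{4 e^{- 2 z} \sin{\left(z \right)}}{5} - \frac{2 e^{- 2 z} \cos{\left(z \right)}}{5}] = 2 e^{- 2 z} \sin{\left(z \right)} = G'(z).

G(z) = - \frac{4 e^{- 2 z} \sin{\left(z \right)}}{5} - \frac{2 e^{- 2 z} \cos{\left(z \right)}}{5}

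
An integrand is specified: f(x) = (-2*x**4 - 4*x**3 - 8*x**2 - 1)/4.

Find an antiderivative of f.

For F(x) to be correct the identity F'(x) - f(x) = 0 must hold.
Check: d/dx[x*(-6*x**4 - 15*x**3 - 40*x**2 - 15)/60] = -x**4/2 - x**3 - 2*x**2 - 1/4, which equals f(x).

An antiderivative is F(x) = x*(-6*x**4 - 15*x**3 - 40*x**2 - 15)/60.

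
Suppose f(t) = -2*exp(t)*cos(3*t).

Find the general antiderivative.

F(t) = -3*exp(t)*sin(3*t)/5 - exp(t)*cos(3*t)/5 + C

A candidate is checked by its d/dt: the result must match f(t).
Check: d/dt[-3*exp(t)*sin(3*t)/5 - exp(t)*cos(3*t)/5] = -2*exp(t)*cos(3*t) = f(t).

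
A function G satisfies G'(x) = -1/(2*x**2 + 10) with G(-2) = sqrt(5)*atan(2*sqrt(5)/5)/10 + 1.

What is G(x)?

Since d/dx undoes antidifferentiation here, G(x) must give back the stated G'(x).
A general antiderivative is -sqrt(5)*atan(sqrt(5)*x/5)/10 + C.
The condition gives C = sqrt(5)*atan(2*sqrt(5)/5)/10 + 1 - (sqrt(5)*atan(2*sqrt(5)/5)/10) = 1.
So G(x) = -sqrt(5)*atan(sqrt(5)*x/5)/10 + 1.
Check: d/dx[-sqrt(5)*atan(sqrt(5)*x/5)/10 + 1] = -1/(2*x**2 + 10) = G'(x).

G(x) = -sqrt(5)*atan(sqrt(5)*x/5)/10 + 1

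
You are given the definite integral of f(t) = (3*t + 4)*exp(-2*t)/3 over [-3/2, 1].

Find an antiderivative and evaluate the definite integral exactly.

f has the shape u'v + uv' for u = -t/2 - 11/12 and v = exp(-2*t) — it is the derivative of the product u*v.
F(t) = -(6*t + 11)*exp(-2*t)/12 is an antiderivative of f.
Check: d/dt[-(6*t + 11)*exp(-2*t)/12] = (3*t + 4)*exp(-2*t)/3 = f(t).
F(1) = -17*exp(-2)/12; F(-3/2) = -exp(3)/6.
Integral = F(1) - F(-3/2) = -17*exp(-2)/12 + exp(3)/6.

Antiderivative: F(t) = -(6*t + 11)*exp(-2*t)/12; value = -17*exp(-2)/12 + exp(3)/6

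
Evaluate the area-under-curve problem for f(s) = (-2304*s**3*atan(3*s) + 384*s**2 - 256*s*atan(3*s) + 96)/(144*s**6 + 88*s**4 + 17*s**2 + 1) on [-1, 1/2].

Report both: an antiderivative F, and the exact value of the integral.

Recognize the product-rule pattern: f = u'v + uv' with u = 16/(2*s**2 + 1/2), v = atan(3*s), so integration by parts undoes it.
F(s) = 32*atan(3*s)/(4*s**2 + 1) is an antiderivative of f.
Check: d/ds[32*atan(3*s)/(4*s**2 + 1)] = (-2304*s**3*atan(3*s) + 384*s**2 - 256*s*atan(3*s) + 96)/(144*s**6 + 88*s**4 + 17*s**2 + 1) = f(s).
F(1/2) = 16*atan(3/2); F(-1) = -32*atan(3)/5.
Integral = F(1/2) - F(-1) = 32*atan(3)/5 + 16*atan(3/2).

Antiderivative: F(s) = 32*atan(3*s)/(4*s**2 + 1); value = 32*atan(3)/5 + 16*atan(3/2)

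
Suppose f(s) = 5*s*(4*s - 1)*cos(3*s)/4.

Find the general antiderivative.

F(s) = 5*(36*s**2*sin(3*s) - 9*s*sin(3*s) + 24*s*cos(3*s) - 8*sin(3*s) - 3*cos(3*s))/108 + C

A candidate is checked by its d/ds: the result must match f(s).
Check: d/ds[5*(36*s**2*sin(3*s) - 9*s*sin(3*s) + 24*s*cos(3*s) - 8*sin(3*s) - 3*cos(3*s))/108] = 5*s**2*cos(3*s) - 5*s*cos(3*s)/4, which equals f(s).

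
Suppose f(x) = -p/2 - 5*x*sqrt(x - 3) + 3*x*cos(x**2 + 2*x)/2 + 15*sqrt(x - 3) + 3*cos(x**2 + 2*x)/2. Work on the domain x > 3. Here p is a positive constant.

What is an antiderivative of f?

The integrand splits into summands that can be handled one at a time.
Check: d/dx[-p*x/2 - 2*x**2*sqrt(x - 3) + 12*x*sqrt(x - 3) - 18*sqrt(x - 3) + 3*sin(x**2 + 2*x)/4] = (-p*sqrt(x - 3) - 10*x**2 + 3*x*sqrt(x - 3)*cos(x**2 + 2*x) + 60*x + 3*sqrt(x - 3)*cos(x**2 + 2*x) - 90)/(2*sqrt(x - 3)), which equals f(x).

An antiderivative is F(x) = -p*x/2 - 2*x**2*sqrt(x - 3) + 12*x*sqrt(x - 3) - 18*sqrt(x - 3) + 3*sin(x**2 + 2*x)/4.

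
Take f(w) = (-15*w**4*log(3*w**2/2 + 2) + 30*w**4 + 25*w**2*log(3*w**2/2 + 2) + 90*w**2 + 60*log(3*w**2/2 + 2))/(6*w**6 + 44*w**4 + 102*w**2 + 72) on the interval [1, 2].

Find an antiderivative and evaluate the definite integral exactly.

Antiderivative: F(w) = 5*w*log(3*w**2/2 + 2)/(2*(w**2 + 3)); value = -5*log(7/2)/8 + 5*log(8)/7

Check any antiderivative F(w) by computing F'(w) and comparing it with f(w).
F(w) = 5*w*log(3*w**2/2 + 2)/(2*(w**2 + 3)) is an antiderivative of f.
Check: d/dw[5*w*log(3*w**2/2 + 2)/(2*(w**2 + 3))] = (-15*w**4*log(3*w**2/2 + 2) + 30*w**4 + 25*w**2*log(3*w**2/2 + 2) + 90*w**2 + 60*log(3*w**2/2 + 2))/(6*w**6 + 44*w**4 + 102*w**2 + 72) = f(w).
F(2) = 5*log(8)/7; F(1) = 5*log(7/2)/8.
Integral = F(2) - F(1) = -5*log(7/2)/8 + 5*log(8)/7.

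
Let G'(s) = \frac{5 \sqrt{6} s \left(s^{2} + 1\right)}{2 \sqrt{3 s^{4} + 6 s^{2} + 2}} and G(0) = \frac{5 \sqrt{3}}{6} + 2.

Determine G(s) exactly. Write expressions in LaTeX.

The substitution u = \frac{s^{4}}{2} + s^{2} + \frac{1}{3} works: G'(s) is exactly (dG/du)*(du/ds) for that inner function.
A general antiderivative is \frac{5 \sqrt{\frac{s^{4}}{2} + s^{2} + \frac{1}{3}}}{2} + C.
The condition gives C = \frac{5 \sqrt{3}}{6} + 2 - (\frac{5 \sqrt{3}}{6}) = 2.
So G(s) = \frac{5 \sqrt{6} \sqrt{3 s^{4} + 6 s^{2} + 2} + 24}{12}.
Check: d/ds[\frac{5 \sqrt{6} \sqrt{3 s^{4} + 6 s^{2} + 2} + 24}{12}] = \frac{5 \sqrt{6} s^{3} + 5 \sqrt{6} s}{2 \sqrt{3 s^{4} + 6 s^{2} + 2}}, which equals G'(s).

G(s) = \frac{5 \sqrt{6} \sqrt{3 s^{4} + 6 s^{2} + 2} + 24}{12}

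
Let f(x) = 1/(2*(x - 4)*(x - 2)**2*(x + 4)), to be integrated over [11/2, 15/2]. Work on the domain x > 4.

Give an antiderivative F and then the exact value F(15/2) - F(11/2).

Antiderivative: F(x) = (9*(x - 2)*log(x - 4) - 8*(x - 2)*log(x - 2) - (x - 2)*log(x + 4) + 24)/(576*(x - 2)); value = -log(11/2)/72 - log(3/2)/64 - 1/231 - log(23/2)/576 + log(19/2)/576 + 17*log(7/2)/576

The denominator factors as 2*(x - 4)*(x - 2)**2*(x + 4); partial fractions split f into directly integrable pieces: -1/(576*(x + 4)) - 1/(72*(x - 2)) - 1/(24*(x - 2)**2) + 1/(64*(x - 4)).
F(x) = (9*(x - 2)*log(x - 4) - 8*(x - 2)*log(x - 2) - (x - 2)*log(x + 4) + 24)/(576*(x - 2)) is an antiderivative of f.
Check: d/dx[(9*(x - 2)*log(x - 4) - 8*(x - 2)*log(x - 2) - (x - 2)*log(x + 4) + 24)/(576*(x - 2))] = 1/(2*x**4 - 8*x**3 - 24*x**2 + 128*x - 128), which equals f(x).
F(15/2) = -log(11/2)/72 - log(23/2)/576 + 1/132 + log(7/2)/64; F(11/2) = -log(7/2)/72 - log(19/2)/576 + log(3/2)/64 + 1/84.
Integral = F(15/2) - F(11/2) = -log(11/2)/72 - log(3/2)/64 - 1/231 - log(23/2)/576 + log(19/2)/576 + 17*log(7/2)/576.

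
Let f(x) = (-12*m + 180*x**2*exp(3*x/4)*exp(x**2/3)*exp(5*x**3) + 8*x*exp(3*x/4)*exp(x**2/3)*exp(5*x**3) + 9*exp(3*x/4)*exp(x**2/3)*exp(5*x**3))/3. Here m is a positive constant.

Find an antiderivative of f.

An antiderivative is F(x) = 4*(-m*x + exp(5*x**3 + x**2/3 + 3*x/4)).

A first test for any F(x): its x-derivative must equal f(x) identically.
Check: d/dx[4*(-m*x + exp(5*x**3 + x**2/3 + 3*x/4))] = -4*m + 60*x**2*exp(3*x/4)*exp(x**2/3)*exp(5*x**3) + 8*x*exp(3*x/4)*exp(x**2/3)*exp(5*x**3)/3 + 3*exp(3*x/4)*exp(x**2/3)*exp(5*x**3), which equals f(x).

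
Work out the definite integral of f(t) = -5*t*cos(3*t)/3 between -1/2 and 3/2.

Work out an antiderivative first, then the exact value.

Antiderivative: F(t) = -5*t*sin(3*t)/9 - 5*cos(3*t)/27; value = 5*cos(3/2)/27 - 5*cos(9/2)/27 + 5*sin(3/2)/18 - 5*sin(9/2)/6

Differentiate the proposed F(t) back; it has to land on f(t) exactly.
F(t) = -5*t*sin(3*t)/9 - 5*cos(3*t)/27 is an antiderivative of f.
Check: d/dt[-5*t*sin(3*t)/9 - 5*cos(3*t)/27] = -5*t*cos(3*t)/3 = f(t).
F(3/2) = -5*cos(9/2)/27 - 5*sin(9/2)/6; F(-1/2) = -5*sin(3/2)/18 - 5*cos(3/2)/27.
Integral = F(3/2) - F(-1/2) = 5*cos(3/2)/27 - 5*cos(9/2)/27 + 5*sin(3/2)/18 - 5*sin(9/2)/6.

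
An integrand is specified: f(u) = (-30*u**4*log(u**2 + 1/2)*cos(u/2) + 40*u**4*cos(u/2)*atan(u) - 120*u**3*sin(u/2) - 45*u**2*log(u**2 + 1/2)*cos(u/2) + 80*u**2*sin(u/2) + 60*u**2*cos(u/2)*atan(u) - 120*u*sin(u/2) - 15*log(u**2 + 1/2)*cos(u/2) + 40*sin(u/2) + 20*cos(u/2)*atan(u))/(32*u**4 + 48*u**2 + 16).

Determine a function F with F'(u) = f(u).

f has the shape v'r + vr' for v = -15*log(u**2 + 1/2)/8 + 5*atan(u)/2 and r = sin(u/2) — it is the derivative of the product v*r.
Check: d/du[-15*log(u**2 + 1/2)*sin(u/2)/8 + 5*sin(u/2)*atan(u)/2] = (-30*u**4*log(u**2 + 1/2)*cos(u/2) + 40*u**4*cos(u/2)*atan(u) - 120*u**3*sin(u/2) - 45*u**2*log(u**2 + 1/2)*cos(u/2) + 80*u**2*sin(u/2) + 60*u**2*cos(u/2)*atan(u) - 120*u*sin(u/2) - 15*log(u**2 + 1/2)*cos(u/2) + 40*sin(u/2) + 20*cos(u/2)*atan(u))/(32*u**4 + 48*u**2 + 16) = f(u).

An antiderivative is F(u) = -15*log(u**2 + 1/2)*sin(u/2)/8 + 5*sin(u/2)*atan(u)/2.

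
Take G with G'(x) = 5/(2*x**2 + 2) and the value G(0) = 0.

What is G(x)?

For G(x) to be correct, d/dx[G] must agree with the stated G'(x) identically.
A general antiderivative is 5*atan(x)/2 + C.
The condition gives C = 0 - (0) = 0.
So G(x) = 5*atan(x)/2.
Check: d/dx[5*atan(x)/2] = 5/(2*x**2 + 2) = G'(x).

G(x) = 5*atan(x)/2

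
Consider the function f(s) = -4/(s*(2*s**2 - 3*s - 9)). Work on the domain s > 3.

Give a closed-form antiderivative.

An antiderivative is F(s) = 4*log(s)/9 - 4*log(s - 3)/27 - 8*log(s + 3/2)/27.

The denominator factors as s*(s - 3)*(2*s + 3); partial fractions split f into directly integrable pieces: -16/(27*(2*s + 3)) - 4/(27*(s - 3)) + 4/(9*s).
Check: d/ds[4*log(s)/9 - 4*log(s - 3)/27 - 8*log(s + 3/2)/27] = -4/(2*s**3 - 3*s**2 - 9*s), which equals f(s).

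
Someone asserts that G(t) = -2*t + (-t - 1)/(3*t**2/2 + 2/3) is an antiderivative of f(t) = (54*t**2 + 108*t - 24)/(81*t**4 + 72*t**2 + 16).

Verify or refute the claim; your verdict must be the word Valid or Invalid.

Invalid: d/dt[G] - f = -2, which is not 0.

d/dt[G] = (-162*t**4 - 90*t**2 + 108*t - 56)/(81*t**4 + 72*t**2 + 16)
d/dt[G] - f(t) = -2 != 0.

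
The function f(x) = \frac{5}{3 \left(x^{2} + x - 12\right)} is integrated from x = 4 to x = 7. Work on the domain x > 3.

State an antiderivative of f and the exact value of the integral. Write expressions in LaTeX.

Factor the denominator (3 \left(x - 3\right) \left(x + 4\right)) and decompose: f = - \frac{5}{21 \left(x + 4\right)} + \frac{5}{21 \left(x - 3\right)}; each piece integrates to a log, atan, or power term.
F(x) = \frac{5 \log{\left(x - 3 \right)}}{21} - \frac{5 \log{\left(x + 4 \right)}}{21} is an antiderivative of f.
Check: d/dx[\frac{5 \log{\left(x - 3 \right)}}{21} - \frac{5 \log{\left(x + 4 \right)}}{21}] = \frac{5}{3 x^{2} + 3 x - 36}, which equals f(x).
F(7) = - \frac{5 \log{\left(11 \right)}}{21} + \frac{5 \log{\left(4 \right)}}{21}; F(4) = - \frac{5 \log{\left(8 \right)}}{21}.
Integral = F(7) - F(4) = - \frac{5 \log{\left(11 \right)}}{21} + \frac{5 \log{\left(4 \right)}}{21} + \frac{5 \log{\left(8 \right)}}{21}.

Antiderivative: F(x) = \frac{5 \log{\left(x - 3 \right)}}{21} - \frac{5 \log{\left(x + 4 \right)}}{21}; value = - \frac{5 \log{\left(11 \right)}}{21} + \frac{5 \log{\left(4 \right)}}{21} + \frac{5 \log{\left(8 \right)}}{21}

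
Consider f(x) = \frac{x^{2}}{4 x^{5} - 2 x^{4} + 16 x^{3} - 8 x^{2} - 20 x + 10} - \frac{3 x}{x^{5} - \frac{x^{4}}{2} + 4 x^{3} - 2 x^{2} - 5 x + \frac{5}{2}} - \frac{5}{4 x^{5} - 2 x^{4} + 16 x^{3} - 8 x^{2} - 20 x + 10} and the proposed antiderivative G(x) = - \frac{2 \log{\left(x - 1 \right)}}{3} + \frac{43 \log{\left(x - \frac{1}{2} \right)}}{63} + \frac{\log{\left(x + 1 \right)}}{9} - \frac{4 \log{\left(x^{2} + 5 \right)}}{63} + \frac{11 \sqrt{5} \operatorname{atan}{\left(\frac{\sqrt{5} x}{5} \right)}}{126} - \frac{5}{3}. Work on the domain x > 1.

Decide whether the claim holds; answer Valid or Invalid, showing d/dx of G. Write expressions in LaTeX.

d/dx[G] = \frac{x^{2} - 12 x - 5}{4 x^{5} - 2 x^{4} + 16 x^{3} - 8 x^{2} - 20 x + 10}
This equals f(x) exactly, so the claim holds.

Valid - differentiating G returns exactly f.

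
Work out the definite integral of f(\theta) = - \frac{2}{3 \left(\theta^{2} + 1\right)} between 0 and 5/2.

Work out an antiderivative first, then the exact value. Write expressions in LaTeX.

Antiderivative: F(\theta) = - \frac{2 \operatorname{atan}{\left(\theta \right)}}{3}; value = - \frac{2 \operatorname{atan}{\left(\frac{5}{2} \right)}}{3}

Check any antiderivative F(\theta) by computing F'(\theta) and comparing it with f(\theta).
F(\theta) = - \frac{2 \operatorname{atan}{\left(\theta \right)}}{3} is an antiderivative of f.
Check: d/d\theta[- \frac{2 \operatorname{atan}{\left(\theta \right)}}{3}] = - \frac{2}{3 \theta^{2} + 3}, which equals f(\theta).
F(5/2) = - \frac{2 \operatorname{atan}{\left(\frac{5}{2} \right)}}{3}; F(0) = 0.
Integral = F(5/2) - F(0) = - \frac{2 \operatorname{atan}{\left(\frac{5}{2} \right)}}{3}.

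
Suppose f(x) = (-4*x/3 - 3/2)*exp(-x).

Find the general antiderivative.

F(x) = (8*x + 17)*exp(-x)/6 + C

f has the shape u'v + uv' for u = 4*x/3 + 17/6 and v = exp(-x) — it is the derivative of the product u*v.
Check: d/dx[(8*x + 17)*exp(-x)/6] = (-8*x - 9)*exp(-x)/6, which equals f(x).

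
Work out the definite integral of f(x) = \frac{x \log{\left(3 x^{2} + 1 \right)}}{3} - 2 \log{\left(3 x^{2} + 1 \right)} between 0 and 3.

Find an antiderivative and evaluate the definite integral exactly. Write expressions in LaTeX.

Antiderivative: F(x) = \frac{x^{2} \log{\left(3 x^{2} + 1 \right)}}{6} - \frac{x^{2}}{6} - 2 x \log{\left(3 x^{2} + 1 \right)} + 4 x + \frac{\log{\left(x^{2} + \frac{1}{3} \right)}}{18} - \frac{4 \sqrt{3} \operatorname{atan}{\left(\sqrt{3} x \right)}}{3}; value = - \frac{9 \log{\left(28 \right)}}{2} - \frac{4 \sqrt{3} \operatorname{atan}{\left(3 \sqrt{3} \right)}}{3} + \frac{\log{\left(3 \right)}}{18} + \frac{\log{\left(\frac{28}{3} \right)}}{18} + \frac{21}{2}

The integrand splits into summands that can be handled one at a time.
F(x) = \frac{x^{2} \log{\left(3 x^{2} + 1 \right)}}{6} - \frac{x^{2}}{6} - 2 x \log{\left(3 x^{2} + 1 \right)} + 4 x + \frac{\log{\left(x^{2} + \frac{1}{3} \right)}}{18} - \frac{4 \sqrt{3} \operatorname{atan}{\left(\sqrt{3} x \right)}}{3} is an antiderivative of f.
Check: d/dx[\frac{x^{2} \log{\left(3 x^{2} + 1 \right)}}{6} - \frac{x^{2}}{6} - 2 x \log{\left(3 x^{2} + 1 \right)} + 4 x + \frac{\log{\left(x^{2} + \frac{1}{3} \right)}}{18} - \frac{4 \sqrt{3} \operatorname{atan}{\left(\sqrt{3} x \right)}}{3}] = \frac{x \log{\left(3 x^{2} + 1 \right)}}{3} - 2 \log{\left(3 x^{2} + 1 \right)} = f(x).
F(3) = - \frac{9 \log{\left(28 \right)}}{2} - \frac{4 \sqrt{3} \operatorname{atan}{\left(3 \sqrt{3} \right)}}{3} + \frac{\log{\left(\frac{28}{3} \right)}}{18} + \frac{21}{2}; F(0) = - \frac{\log{\left(3 \right)}}{18}.
Integral = F(3) - F(0) = - \frac{9 \log{\left(28 \right)}}{2} - \frac{4 \sqrt{3} \operatorname{atan}{\left(3 \sqrt{3} \right)}}{3} + \frac{\log{\left(3 \right)}}{18} + \frac{\log{\left(\frac{28}{3} \right)}}{18} + \frac{21}{2}.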